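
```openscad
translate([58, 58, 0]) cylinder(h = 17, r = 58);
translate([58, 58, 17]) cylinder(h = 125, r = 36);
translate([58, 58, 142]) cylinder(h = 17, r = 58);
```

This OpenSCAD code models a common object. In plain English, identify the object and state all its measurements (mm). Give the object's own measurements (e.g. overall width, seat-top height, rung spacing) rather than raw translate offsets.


A spool: two coaxial disc flanges of radius 58 mm and thickness 17 mm, joined by a core cylinder of radius 36 mm and height 125 mm. The lower flange rests on z = 0 and the three cylinders share a vertical axis.


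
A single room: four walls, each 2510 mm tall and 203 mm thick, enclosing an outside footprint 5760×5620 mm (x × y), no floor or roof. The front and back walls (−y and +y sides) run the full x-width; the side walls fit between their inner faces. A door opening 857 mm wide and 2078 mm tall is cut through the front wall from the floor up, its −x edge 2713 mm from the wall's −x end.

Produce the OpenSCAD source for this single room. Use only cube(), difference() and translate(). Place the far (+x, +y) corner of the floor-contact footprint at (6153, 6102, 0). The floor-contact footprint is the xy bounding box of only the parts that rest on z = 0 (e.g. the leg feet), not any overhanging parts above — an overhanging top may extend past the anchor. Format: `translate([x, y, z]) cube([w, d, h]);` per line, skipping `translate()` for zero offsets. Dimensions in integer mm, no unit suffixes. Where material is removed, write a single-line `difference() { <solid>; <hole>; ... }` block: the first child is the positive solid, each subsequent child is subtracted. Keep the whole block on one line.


difference() { translate([393, 482, 0]) cube([5760, 203, 2510]); translate([3106, 482, 0]) cube([857, 203, 2078]); }
translate([393, 5899, 0]) cube([5760, 203, 2510]);
translate([393, 685, 0]) cube([203, 5214, 2510]);
translate([5950, 685, 0]) cube([203, 5214, 2510]);


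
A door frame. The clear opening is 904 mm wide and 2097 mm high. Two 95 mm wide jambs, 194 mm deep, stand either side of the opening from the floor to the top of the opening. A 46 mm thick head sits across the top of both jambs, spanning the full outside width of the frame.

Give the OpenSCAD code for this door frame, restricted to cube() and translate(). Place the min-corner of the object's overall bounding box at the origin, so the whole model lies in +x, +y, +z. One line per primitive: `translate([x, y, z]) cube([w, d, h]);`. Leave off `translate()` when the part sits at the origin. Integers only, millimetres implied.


cube([95, 194, 2097]);
translate([999, 0, 0]) cube([95, 194, 2097]);
translate([0, 0, 2097]) cube([1094, 194, 46]);


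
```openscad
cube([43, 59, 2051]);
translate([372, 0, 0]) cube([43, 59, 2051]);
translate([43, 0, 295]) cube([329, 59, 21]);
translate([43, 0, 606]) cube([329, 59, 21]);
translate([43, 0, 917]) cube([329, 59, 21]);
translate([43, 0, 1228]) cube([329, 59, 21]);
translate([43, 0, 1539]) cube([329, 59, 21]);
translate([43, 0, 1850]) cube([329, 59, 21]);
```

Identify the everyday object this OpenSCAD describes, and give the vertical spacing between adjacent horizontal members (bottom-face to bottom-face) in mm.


A ladder. The rung spacing is 311 mm.

Two tall 43×59 posts with 6 short bars between them — a ladder. Adjacent rungs sit at z = 295 and z = 606, so the spacing is 606 − 295 = 311 mm.


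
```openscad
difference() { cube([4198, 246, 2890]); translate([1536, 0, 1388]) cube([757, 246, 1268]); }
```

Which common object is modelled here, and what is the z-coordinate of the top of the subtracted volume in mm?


A wall with a window opening. The window head height is 2656 mm.

A wall with a rectangular opening subtracted — a window. Sill at z = 1388, opening 1268 mm tall, so the head is at 1388 + 1268 = 2656 mm.


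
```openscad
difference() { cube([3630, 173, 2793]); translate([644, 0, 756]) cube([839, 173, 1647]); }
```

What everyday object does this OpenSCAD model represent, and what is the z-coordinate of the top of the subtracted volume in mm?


A wall with a window opening. The window head height is 2403 mm.

A wall with a rectangular opening subtracted — a window. Sill at z = 756, opening 1647 mm tall, so the head is at 756 + 1647 = 2403 mm.


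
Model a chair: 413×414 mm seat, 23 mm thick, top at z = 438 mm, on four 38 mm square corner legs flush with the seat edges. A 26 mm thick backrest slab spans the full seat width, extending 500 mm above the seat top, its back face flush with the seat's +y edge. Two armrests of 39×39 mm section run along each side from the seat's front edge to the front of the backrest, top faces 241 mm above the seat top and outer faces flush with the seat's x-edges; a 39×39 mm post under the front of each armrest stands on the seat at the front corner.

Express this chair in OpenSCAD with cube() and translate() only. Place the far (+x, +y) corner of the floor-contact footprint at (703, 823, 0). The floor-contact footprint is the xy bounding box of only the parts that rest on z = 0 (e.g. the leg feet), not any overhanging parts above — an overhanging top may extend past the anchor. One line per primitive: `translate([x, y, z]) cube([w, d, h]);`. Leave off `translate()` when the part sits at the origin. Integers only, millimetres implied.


// leg_h = 438 - 23 = 415
// arm post h = 241 - 39 = 202
translate([290, 409, 415]) cube([413, 414, 23]);
translate([290, 409, 0]) cube([38, 38, 415]);
translate([665, 409, 0]) cube([38, 38, 415]);
translate([290, 785, 0]) cube([38, 38, 415]);
translate([665, 785, 0]) cube([38, 38, 415]);
translate([290, 797, 438]) cube([413, 26, 500]);
translate([290, 409, 640]) cube([39, 388, 39]);
translate([664, 409, 640]) cube([39, 388, 39]);
translate([290, 409, 438]) cube([39, 39, 202]);
translate([664, 409, 438]) cube([39, 39, 202]);


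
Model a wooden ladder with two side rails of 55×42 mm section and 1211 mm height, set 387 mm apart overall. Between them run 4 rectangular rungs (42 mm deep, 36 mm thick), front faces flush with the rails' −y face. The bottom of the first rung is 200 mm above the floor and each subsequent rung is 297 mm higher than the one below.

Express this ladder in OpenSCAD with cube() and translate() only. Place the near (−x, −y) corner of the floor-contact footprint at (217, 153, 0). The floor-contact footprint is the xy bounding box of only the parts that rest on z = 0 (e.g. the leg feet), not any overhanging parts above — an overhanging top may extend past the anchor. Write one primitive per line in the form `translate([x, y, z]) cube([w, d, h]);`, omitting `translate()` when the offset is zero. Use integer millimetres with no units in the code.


translate([217, 153, 0]) cube([55, 42, 1211]);
translate([549, 153, 0]) cube([55, 42, 1211]);
translate([272, 153, 200]) cube([277, 42, 36]);
translate([272, 153, 497]) cube([277, 42, 36]);
translate([272, 153, 794]) cube([277, 42, 36]);
translate([272, 153, 1091]) cube([277, 42, 36]);


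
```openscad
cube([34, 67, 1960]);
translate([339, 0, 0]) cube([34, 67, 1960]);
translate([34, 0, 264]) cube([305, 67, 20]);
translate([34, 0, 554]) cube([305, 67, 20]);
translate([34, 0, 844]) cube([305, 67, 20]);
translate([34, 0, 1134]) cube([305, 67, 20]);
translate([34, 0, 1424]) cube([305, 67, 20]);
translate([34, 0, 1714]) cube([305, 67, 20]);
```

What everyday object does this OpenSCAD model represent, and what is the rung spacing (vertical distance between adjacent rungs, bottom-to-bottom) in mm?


A ladder. The rung spacing is 290 mm.

Two tall 34×67 posts with 6 short bars between them — a ladder. Adjacent rungs sit at z = 264 and z = 554, so the spacing is 554 − 264 = 290 mm.


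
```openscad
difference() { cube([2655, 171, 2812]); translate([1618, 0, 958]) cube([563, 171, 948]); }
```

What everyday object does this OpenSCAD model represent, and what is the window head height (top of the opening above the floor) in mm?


A wall with a window opening. The window head height is 1906 mm.

A wall with a rectangular opening subtracted — a window. Sill at z = 958, opening 948 mm tall, so the head is at 958 + 948 = 1906 mm.


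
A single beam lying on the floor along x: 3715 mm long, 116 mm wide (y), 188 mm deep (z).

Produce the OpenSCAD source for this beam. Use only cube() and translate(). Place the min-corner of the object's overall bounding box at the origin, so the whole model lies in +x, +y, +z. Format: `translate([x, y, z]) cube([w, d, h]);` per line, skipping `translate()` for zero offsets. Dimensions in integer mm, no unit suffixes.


cube([3715, 116, 188]);


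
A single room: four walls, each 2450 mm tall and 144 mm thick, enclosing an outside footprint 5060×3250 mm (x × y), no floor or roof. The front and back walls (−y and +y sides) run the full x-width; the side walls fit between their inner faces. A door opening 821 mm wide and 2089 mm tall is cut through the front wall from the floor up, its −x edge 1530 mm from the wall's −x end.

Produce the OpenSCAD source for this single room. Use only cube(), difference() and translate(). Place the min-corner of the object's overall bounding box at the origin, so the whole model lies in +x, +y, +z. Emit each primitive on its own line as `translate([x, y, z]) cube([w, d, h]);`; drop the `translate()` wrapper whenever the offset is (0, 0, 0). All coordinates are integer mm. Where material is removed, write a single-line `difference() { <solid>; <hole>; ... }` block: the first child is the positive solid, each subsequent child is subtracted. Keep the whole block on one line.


difference() { cube([5060, 144, 2450]); translate([1530, 0, 0]) cube([821, 144, 2089]); }
translate([0, 3106, 0]) cube([5060, 144, 2450]);
translate([0, 144, 0]) cube([144, 2962, 2450]);
translate([4916, 144, 0]) cube([144, 2962, 2450]);


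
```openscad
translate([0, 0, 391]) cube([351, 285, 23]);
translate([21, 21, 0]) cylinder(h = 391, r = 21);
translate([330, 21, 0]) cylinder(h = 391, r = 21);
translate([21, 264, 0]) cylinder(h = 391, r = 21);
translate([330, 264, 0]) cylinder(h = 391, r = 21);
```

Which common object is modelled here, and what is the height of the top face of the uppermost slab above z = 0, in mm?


A stool. The seat height is 414 mm.

A 351×285×23 slab at z = 391 on four corner cylinders — a stool. The seat top is 391 + 23 = 414 mm.


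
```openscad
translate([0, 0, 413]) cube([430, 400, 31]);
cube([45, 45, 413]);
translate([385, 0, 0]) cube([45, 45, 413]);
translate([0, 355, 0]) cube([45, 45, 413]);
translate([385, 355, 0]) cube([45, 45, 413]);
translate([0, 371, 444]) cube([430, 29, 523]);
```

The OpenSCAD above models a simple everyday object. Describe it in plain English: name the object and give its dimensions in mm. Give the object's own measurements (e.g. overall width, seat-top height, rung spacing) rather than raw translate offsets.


A chair. The seat is a 430×400×31 mm slab with its top at z = 444 mm, on four 45×45 mm corner legs (flush with the seat edges, standing on z = 0). A flat backrest 29 mm thick, 523 mm tall, spans the full seat width and rises from the seat top along its +y edge, rear face flush with the rear of the seat.


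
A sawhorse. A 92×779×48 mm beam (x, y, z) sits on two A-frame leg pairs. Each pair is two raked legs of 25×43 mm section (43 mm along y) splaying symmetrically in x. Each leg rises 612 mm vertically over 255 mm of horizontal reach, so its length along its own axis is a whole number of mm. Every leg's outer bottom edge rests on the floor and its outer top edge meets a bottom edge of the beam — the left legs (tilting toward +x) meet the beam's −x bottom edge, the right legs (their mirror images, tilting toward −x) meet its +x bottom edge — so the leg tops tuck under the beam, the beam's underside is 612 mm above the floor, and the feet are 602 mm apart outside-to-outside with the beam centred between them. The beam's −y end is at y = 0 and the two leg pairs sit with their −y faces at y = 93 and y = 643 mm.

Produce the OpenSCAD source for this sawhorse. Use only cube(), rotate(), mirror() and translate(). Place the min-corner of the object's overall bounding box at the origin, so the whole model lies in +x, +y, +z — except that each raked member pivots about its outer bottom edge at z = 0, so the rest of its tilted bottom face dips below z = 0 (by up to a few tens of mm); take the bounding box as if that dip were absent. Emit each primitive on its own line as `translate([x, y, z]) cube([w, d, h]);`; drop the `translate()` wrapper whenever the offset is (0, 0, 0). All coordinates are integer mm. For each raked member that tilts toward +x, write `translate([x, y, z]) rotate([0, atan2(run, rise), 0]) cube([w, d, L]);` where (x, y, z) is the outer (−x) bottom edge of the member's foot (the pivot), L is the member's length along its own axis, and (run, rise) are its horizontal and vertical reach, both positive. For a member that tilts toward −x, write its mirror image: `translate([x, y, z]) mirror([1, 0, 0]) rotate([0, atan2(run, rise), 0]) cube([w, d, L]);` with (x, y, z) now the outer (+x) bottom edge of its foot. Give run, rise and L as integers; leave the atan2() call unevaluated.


// leg length = √(255² + 612²) = 663
// right-leg outer foot x = 2·255 + 92 = 602
// beam min-corner = (255, 0, 612)
translate([255, 0, 612]) cube([92, 779, 48]);
translate([0, 93, 0]) rotate([0, atan2(255, 612), 0]) cube([25, 43, 663]);
translate([602, 93, 0]) mirror([1, 0, 0]) rotate([0, atan2(255, 612), 0]) cube([25, 43, 663]);
translate([0, 643, 0]) rotate([0, atan2(255, 612), 0]) cube([25, 43, 663]);
translate([602, 643, 0]) mirror([1, 0, 0]) rotate([0, atan2(255, 612), 0]) cube([25, 43, 663]);


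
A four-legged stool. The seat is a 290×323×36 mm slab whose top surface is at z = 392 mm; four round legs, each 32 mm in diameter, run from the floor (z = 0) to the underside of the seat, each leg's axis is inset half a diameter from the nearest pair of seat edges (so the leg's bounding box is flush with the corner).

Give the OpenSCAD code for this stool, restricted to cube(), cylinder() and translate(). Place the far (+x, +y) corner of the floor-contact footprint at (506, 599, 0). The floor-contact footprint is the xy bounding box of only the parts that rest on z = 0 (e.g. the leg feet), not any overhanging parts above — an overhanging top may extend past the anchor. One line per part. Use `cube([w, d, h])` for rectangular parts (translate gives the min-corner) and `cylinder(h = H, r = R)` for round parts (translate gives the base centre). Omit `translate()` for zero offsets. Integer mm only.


translate([216, 276, 356]) cube([290, 323, 36]);
translate([232, 292, 0]) cylinder(h = 356, r = 16);
translate([490, 292, 0]) cylinder(h = 356, r = 16);
translate([232, 583, 0]) cylinder(h = 356, r = 16);
translate([490, 583, 0]) cylinder(h = 356, r = 16);


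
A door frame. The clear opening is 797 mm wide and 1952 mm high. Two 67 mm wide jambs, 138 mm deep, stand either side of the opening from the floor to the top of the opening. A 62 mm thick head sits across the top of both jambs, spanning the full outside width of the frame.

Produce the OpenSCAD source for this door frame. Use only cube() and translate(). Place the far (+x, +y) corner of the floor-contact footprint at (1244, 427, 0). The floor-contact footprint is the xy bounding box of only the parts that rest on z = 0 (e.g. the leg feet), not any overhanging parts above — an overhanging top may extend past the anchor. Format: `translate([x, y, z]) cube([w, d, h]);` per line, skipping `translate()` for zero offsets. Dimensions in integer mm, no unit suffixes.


translate([313, 289, 0]) cube([67, 138, 1952]);
translate([1177, 289, 0]) cube([67, 138, 1952]);
translate([313, 289, 1952]) cube([931, 138, 62]);


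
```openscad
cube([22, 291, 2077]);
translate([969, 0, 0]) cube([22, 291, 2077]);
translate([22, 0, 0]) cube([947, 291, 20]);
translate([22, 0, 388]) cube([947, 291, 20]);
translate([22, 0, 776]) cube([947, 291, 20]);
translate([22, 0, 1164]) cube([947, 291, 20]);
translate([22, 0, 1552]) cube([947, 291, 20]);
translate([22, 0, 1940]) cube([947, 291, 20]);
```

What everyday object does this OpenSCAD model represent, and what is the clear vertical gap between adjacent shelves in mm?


A bookshelf. The clear shelf gap is 368 mm.

Two tall side panels with 6 horizontal boards between them — a bookshelf. The first two shelf undersides are at z = 0 and z = 388; with shelf thickness 20, the clear gap is 388 − 0 − 20 = 368 mm.


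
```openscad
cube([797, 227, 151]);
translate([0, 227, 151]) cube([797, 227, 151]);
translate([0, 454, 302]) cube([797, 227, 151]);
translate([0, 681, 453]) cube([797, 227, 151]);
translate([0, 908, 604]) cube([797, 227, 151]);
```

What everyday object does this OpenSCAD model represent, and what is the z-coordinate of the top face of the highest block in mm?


A staircase. The total rise is 755 mm.

5 identical blocks, each offset up and back from the previous — a staircase. Each step is 151 mm tall and there are 5 of them, so the total rise is 5 × 151 = 755 mm.


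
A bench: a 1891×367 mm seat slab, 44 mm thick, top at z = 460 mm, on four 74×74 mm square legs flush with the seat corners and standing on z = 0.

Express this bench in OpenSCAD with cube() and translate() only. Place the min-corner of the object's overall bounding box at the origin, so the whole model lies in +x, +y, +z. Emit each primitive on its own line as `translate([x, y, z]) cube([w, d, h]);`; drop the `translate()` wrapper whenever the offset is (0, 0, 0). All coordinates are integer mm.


translate([0, 0, 416]) cube([1891, 367, 44]);
cube([74, 74, 416]);
translate([0, 293, 0]) cube([74, 74, 416]);
translate([1817, 0, 0]) cube([74, 74, 416]);
translate([1817, 293, 0]) cube([74, 74, 416]);


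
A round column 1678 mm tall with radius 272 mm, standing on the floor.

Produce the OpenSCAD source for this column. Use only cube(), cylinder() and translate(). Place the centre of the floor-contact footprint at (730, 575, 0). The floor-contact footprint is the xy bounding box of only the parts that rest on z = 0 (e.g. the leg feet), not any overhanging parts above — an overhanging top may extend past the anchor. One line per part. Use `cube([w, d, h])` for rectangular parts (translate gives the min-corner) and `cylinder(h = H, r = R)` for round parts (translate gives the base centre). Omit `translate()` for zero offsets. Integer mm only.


translate([730, 575, 0]) cylinder(h = 1678, r = 272);


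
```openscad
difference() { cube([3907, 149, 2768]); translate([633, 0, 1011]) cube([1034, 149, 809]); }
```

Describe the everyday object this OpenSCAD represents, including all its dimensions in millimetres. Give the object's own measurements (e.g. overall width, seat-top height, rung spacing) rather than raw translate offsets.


A wall 3907 mm long (x), 149 mm thick (y), 2768 mm tall, with a rectangular window opening cut through it. The opening is 1034 mm wide and 809 mm tall; its sill is at z = 1011 mm and its near (−x) edge is 633 mm from the wall's −x end. The opening passes through the full wall thickness.


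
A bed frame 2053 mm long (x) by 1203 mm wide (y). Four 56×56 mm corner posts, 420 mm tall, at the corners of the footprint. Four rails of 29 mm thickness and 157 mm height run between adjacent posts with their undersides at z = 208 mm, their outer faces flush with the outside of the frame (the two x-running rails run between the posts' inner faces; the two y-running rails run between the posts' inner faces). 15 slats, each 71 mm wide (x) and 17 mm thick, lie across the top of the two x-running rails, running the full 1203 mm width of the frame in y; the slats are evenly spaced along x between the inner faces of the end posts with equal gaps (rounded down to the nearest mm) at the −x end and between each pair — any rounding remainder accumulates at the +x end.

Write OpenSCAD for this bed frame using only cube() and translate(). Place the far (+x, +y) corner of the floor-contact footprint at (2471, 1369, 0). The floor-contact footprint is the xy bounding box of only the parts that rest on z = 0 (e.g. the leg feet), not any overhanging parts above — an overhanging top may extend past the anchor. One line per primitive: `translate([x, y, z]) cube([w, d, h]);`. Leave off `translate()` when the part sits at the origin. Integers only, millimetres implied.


translate([418, 166, 0]) cube([56, 56, 420]);
translate([418, 1313, 0]) cube([56, 56, 420]);
translate([2415, 166, 0]) cube([56, 56, 420]);
translate([2415, 1313, 0]) cube([56, 56, 420]);
translate([474, 166, 208]) cube([1941, 29, 157]);
translate([474, 1340, 208]) cube([1941, 29, 157]);
translate([418, 222, 208]) cube([29, 1091, 157]);
translate([2442, 222, 208]) cube([29, 1091, 157]);
translate([528, 166, 365]) cube([71, 1203, 17]);
translate([653, 166, 365]) cube([71, 1203, 17]);
translate([778, 166, 365]) cube([71, 1203, 17]);
translate([903, 166, 365]) cube([71, 1203, 17]);
translate([1028, 166, 365]) cube([71, 1203, 17]);
translate([1153, 166, 365]) cube([71, 1203, 17]);
translate([1278, 166, 365]) cube([71, 1203, 17]);
translate([1403, 166, 365]) cube([71, 1203, 17]);
translate([1528, 166, 365]) cube([71, 1203, 17]);
translate([1653, 166, 365]) cube([71, 1203, 17]);
translate([1778, 166, 365]) cube([71, 1203, 17]);
translate([1903, 166, 365]) cube([71, 1203, 17]);
translate([2028, 166, 365]) cube([71, 1203, 17]);
translate([2153, 166, 365]) cube([71, 1203, 17]);
translate([2278, 166, 365]) cube([71, 1203, 17]);


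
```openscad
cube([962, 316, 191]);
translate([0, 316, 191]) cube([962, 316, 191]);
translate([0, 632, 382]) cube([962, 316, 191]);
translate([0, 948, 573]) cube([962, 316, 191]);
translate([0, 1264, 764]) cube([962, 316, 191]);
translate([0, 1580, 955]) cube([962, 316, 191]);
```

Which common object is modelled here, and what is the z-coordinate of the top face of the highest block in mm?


A staircase. The total rise is 1146 mm.

6 identical blocks, each offset up and back from the previous — a staircase. Each step is 191 mm tall and there are 6 of them, so the total rise is 6 × 191 = 1146 mm.


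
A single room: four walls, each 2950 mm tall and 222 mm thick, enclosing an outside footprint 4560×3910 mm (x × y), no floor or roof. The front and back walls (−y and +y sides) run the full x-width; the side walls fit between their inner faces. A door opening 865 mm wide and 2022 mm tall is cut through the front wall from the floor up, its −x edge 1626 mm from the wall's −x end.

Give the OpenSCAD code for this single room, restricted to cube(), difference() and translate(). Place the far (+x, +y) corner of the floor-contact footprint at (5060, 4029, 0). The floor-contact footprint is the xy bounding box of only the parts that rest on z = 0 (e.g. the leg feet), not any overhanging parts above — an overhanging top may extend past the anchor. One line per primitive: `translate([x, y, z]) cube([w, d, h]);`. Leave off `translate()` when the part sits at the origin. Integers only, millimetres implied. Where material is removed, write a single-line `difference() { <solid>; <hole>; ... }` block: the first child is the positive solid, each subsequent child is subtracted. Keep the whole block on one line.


difference() { translate([500, 119, 0]) cube([4560, 222, 2950]); translate([2126, 119, 0]) cube([865, 222, 2022]); }
translate([500, 3807, 0]) cube([4560, 222, 2950]);
translate([500, 341, 0]) cube([222, 3466, 2950]);
translate([4838, 341, 0]) cube([222, 3466, 2950]);


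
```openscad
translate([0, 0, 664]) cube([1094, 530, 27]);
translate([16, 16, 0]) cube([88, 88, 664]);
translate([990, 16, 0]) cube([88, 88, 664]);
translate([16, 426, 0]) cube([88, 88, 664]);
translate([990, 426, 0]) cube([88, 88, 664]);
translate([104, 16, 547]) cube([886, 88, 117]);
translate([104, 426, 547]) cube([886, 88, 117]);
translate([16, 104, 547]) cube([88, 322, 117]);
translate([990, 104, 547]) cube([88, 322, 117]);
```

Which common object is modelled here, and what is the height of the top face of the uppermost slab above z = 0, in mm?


A table. The table height is 691 mm.

A 1094×530×27 slab sits at z = 664 on four 88 mm square posts — a table. The top surface is at 664 + 27 = 691 mm.


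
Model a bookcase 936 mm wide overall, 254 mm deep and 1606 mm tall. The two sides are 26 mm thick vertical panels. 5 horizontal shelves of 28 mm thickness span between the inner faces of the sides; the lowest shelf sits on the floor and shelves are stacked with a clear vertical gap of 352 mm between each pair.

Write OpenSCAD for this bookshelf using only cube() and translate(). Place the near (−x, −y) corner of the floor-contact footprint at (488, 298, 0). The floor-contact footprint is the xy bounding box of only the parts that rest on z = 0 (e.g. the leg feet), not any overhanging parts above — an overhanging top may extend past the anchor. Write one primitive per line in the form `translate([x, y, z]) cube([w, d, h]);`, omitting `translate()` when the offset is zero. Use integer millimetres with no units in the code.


translate([488, 298, 0]) cube([26, 254, 1606]);
translate([1398, 298, 0]) cube([26, 254, 1606]);
translate([514, 298, 0]) cube([884, 254, 28]);
translate([514, 298, 380]) cube([884, 254, 28]);
translate([514, 298, 760]) cube([884, 254, 28]);
translate([514, 298, 1140]) cube([884, 254, 28]);
translate([514, 298, 1520]) cube([884, 254, 28]);


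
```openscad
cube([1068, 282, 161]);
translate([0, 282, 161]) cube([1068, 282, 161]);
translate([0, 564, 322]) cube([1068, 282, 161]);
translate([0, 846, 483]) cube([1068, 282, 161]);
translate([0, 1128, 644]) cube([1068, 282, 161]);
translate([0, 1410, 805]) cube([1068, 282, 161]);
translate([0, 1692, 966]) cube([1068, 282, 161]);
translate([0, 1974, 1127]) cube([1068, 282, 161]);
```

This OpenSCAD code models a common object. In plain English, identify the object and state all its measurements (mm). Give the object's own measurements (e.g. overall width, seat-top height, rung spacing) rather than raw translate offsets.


A straight staircase of 8 solid steps. Each step is 1068 mm wide (x), 282 mm deep (y, the going) and 161 mm tall (the rise). The first step rests on the floor; each subsequent step sits one going further in +y and one rise higher in +z, directly behind and above the previous step with no overlap.


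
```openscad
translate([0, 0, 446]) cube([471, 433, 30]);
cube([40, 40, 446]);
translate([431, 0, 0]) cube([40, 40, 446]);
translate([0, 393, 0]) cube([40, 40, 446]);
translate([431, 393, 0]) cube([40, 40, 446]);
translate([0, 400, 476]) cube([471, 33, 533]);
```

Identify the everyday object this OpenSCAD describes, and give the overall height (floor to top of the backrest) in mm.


A chair. The overall height is 1009 mm.

A slab on four corner posts with a tall panel at the back — a chair. The seat slab sits at z = 446 with thickness 30, and the 533 mm backrest starts at the seat top, so the overall height is 446 + 30 + 533 = 1009 mm.


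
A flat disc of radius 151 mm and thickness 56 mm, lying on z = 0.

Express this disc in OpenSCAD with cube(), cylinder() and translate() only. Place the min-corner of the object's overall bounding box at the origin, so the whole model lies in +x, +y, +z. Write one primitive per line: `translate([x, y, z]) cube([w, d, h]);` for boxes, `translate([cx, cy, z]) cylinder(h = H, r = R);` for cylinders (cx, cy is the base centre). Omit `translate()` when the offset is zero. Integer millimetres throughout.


translate([151, 151, 0]) cylinder(h = 56, r = 151);


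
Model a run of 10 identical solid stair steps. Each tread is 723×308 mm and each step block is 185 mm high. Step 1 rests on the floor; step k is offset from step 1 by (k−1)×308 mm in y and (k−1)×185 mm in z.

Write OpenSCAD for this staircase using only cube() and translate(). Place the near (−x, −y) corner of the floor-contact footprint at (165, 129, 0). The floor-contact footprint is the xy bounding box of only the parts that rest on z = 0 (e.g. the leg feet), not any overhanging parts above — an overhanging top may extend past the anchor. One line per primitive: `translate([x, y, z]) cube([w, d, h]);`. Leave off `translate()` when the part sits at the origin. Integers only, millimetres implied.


translate([165, 129, 0]) cube([723, 308, 185]);
translate([165, 437, 185]) cube([723, 308, 185]);
translate([165, 745, 370]) cube([723, 308, 185]);
translate([165, 1053, 555]) cube([723, 308, 185]);
translate([165, 1361, 740]) cube([723, 308, 185]);
translate([165, 1669, 925]) cube([723, 308, 185]);
translate([165, 1977, 1110]) cube([723, 308, 185]);
translate([165, 2285, 1295]) cube([723, 308, 185]);
translate([165, 2593, 1480]) cube([723, 308, 185]);
translate([165, 2901, 1665]) cube([723, 308, 185]);


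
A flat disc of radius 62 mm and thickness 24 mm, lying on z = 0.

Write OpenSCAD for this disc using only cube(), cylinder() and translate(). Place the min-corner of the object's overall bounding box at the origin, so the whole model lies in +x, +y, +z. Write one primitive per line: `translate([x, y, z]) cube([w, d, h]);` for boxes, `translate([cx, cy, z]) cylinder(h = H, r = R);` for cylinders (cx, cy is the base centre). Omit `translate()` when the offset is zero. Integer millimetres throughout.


translate([62, 62, 0]) cylinder(h = 24, r = 62);


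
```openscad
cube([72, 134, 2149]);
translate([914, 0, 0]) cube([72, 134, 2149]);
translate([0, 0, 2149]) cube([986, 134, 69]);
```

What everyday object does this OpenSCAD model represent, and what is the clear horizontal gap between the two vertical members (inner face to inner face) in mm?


A door frame. The clear opening width is 842 mm.

Two 2149 mm tall posts with a header on top — a door frame. The left jamb is 72 mm wide at x = 0; the right jamb starts at x = 914. The clear opening is 914 − 72 = 842 mm.


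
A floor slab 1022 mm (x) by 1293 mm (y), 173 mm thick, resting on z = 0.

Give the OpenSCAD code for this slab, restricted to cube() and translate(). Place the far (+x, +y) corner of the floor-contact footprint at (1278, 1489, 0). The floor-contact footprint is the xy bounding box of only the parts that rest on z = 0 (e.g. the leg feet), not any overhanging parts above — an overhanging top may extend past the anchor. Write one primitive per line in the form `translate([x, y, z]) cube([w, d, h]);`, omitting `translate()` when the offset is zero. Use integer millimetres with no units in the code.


translate([256, 196, 0]) cube([1022, 1293, 173]);


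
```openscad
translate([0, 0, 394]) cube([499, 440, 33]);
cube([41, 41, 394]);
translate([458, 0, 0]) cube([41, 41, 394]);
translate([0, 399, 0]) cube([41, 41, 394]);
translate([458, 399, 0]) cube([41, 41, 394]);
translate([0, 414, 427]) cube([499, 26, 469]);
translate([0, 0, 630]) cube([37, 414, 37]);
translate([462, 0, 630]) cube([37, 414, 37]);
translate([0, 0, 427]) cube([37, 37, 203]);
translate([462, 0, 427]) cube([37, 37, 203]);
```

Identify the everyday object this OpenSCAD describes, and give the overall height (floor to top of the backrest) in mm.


A chair. The overall height is 896 mm.

A slab on four corner posts with a tall panel at the back — a chair. The seat slab sits at z = 394 with thickness 33, and the 469 mm backrest starts at the seat top, so the overall height is 394 + 33 + 469 = 896 mm.


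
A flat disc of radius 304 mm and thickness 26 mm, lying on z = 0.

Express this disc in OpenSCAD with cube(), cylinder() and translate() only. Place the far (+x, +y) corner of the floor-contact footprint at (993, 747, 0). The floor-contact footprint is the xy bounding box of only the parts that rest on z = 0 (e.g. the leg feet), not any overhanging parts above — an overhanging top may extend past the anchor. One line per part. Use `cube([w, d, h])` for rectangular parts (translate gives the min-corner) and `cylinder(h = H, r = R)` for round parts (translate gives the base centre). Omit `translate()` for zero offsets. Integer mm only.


translate([689, 443, 0]) cylinder(h = 26, r = 304);


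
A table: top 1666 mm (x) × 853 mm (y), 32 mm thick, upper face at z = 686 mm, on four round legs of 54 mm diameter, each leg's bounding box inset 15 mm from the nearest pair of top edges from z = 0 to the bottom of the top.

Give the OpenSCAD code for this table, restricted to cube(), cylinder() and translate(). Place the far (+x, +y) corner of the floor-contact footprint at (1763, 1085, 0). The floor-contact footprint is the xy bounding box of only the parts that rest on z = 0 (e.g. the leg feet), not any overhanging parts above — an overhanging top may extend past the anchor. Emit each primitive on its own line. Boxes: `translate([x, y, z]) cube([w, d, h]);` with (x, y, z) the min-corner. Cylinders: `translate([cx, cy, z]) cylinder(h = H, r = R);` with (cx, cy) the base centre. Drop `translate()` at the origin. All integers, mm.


// leg_h = 686 - 32 = 654
translate([112, 247, 654]) cube([1666, 853, 32]);
translate([154, 289, 0]) cylinder(h = 654, r = 27);
translate([1736, 289, 0]) cylinder(h = 654, r = 27);
translate([154, 1058, 0]) cylinder(h = 654, r = 27);
translate([1736, 1058, 0]) cylinder(h = 654, r = 27);


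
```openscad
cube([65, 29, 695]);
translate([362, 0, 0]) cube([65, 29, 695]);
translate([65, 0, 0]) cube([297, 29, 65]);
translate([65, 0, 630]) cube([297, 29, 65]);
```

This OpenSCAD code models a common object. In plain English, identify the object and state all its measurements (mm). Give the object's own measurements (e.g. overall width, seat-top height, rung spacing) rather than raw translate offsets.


A rectangular picture frame lying in the x–z plane (depth along y). The opening is 297 mm wide (x) by 565 mm tall (z), surrounded by a border 65 mm wide on all four sides. The frame is 29 mm deep and is made of two full-height vertical stiles with two horizontal rails fitted between them.


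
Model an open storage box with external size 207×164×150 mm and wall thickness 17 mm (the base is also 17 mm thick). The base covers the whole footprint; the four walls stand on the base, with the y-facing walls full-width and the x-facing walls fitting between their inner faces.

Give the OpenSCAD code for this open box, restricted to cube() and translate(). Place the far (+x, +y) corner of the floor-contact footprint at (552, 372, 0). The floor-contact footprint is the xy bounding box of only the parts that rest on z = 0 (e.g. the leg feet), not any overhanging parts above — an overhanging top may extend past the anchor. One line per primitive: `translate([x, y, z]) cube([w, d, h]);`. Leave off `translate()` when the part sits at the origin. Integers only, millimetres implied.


translate([345, 208, 0]) cube([207, 164, 17]);
translate([345, 208, 17]) cube([207, 17, 133]);
translate([345, 355, 17]) cube([207, 17, 133]);
translate([345, 225, 17]) cube([17, 130, 133]);
translate([535, 225, 17]) cube([17, 130, 133]);


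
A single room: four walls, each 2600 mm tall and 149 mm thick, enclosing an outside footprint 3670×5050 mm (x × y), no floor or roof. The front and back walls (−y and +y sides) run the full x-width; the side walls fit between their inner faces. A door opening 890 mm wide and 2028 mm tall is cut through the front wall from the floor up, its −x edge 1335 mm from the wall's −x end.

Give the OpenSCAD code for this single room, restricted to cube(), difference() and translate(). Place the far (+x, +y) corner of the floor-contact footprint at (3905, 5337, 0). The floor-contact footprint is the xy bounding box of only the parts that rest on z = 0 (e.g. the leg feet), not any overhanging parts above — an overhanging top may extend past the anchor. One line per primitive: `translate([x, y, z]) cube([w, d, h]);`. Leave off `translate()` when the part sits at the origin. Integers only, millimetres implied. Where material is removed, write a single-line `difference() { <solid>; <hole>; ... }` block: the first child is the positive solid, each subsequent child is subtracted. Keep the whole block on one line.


difference() { translate([235, 287, 0]) cube([3670, 149, 2600]); translate([1570, 287, 0]) cube([890, 149, 2028]); }
translate([235, 5188, 0]) cube([3670, 149, 2600]);
translate([235, 436, 0]) cube([149, 4752, 2600]);
translate([3756, 436, 0]) cube([149, 4752, 2600]);


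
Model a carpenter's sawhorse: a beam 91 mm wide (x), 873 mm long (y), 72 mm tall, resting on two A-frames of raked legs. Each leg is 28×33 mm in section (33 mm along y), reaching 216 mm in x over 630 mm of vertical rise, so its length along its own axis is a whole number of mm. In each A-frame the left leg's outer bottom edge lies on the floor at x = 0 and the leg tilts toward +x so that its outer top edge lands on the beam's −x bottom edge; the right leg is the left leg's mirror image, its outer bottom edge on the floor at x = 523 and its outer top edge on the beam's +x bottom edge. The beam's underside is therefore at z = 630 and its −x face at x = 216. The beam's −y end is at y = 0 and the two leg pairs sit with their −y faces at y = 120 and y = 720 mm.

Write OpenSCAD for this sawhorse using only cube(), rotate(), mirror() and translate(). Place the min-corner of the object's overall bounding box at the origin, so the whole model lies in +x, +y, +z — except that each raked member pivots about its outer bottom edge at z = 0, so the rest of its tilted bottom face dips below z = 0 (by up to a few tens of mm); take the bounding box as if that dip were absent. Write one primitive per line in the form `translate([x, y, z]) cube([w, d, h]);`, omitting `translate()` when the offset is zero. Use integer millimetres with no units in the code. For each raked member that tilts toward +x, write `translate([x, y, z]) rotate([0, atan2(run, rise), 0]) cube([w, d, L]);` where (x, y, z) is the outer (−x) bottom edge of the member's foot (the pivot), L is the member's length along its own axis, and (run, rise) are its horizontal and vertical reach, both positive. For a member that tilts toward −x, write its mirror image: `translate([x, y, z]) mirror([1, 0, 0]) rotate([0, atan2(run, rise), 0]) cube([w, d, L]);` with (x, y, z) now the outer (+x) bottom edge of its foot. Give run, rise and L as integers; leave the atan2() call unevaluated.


translate([216, 0, 630]) cube([91, 873, 72]);
translate([0, 120, 0]) rotate([0, atan2(216, 630), 0]) cube([28, 33, 666]);
translate([523, 120, 0]) mirror([1, 0, 0]) rotate([0, atan2(216, 630), 0]) cube([28, 33, 666]);
translate([0, 720, 0]) rotate([0, atan2(216, 630), 0]) cube([28, 33, 666]);
translate([523, 720, 0]) mirror([1, 0, 0]) rotate([0, atan2(216, 630), 0]) cube([28, 33, 666]);


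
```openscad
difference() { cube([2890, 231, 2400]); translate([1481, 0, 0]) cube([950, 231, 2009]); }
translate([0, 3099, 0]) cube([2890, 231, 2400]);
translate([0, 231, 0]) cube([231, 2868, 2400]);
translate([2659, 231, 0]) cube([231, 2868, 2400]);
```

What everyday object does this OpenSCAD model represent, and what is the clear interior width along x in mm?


A single room. The interior width is 2428 mm.

Four walls enclosing a rectangle with a door in the front wall — a room. Outside width 2890 minus two 231 mm walls gives 2428 mm.


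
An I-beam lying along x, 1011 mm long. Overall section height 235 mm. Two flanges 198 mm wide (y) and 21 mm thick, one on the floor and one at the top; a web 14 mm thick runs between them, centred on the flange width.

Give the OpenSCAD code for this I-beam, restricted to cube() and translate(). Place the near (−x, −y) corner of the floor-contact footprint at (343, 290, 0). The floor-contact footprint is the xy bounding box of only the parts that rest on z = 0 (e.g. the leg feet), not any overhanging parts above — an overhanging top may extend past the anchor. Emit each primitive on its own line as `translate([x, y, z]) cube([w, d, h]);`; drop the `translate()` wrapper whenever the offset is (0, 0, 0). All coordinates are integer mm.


translate([343, 290, 0]) cube([1011, 198, 21]);
translate([343, 382, 21]) cube([1011, 14, 193]);
translate([343, 290, 214]) cube([1011, 198, 21]);
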